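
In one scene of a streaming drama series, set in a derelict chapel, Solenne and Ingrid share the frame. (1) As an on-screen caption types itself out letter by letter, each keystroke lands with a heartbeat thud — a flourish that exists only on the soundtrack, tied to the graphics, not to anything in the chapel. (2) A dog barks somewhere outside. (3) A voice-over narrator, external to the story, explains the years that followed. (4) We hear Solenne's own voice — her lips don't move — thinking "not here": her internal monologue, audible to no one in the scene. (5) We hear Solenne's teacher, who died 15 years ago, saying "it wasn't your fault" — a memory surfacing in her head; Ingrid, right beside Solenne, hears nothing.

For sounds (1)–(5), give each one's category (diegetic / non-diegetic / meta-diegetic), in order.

Sound (1): it accompanies on-screen graphics, not anything inside the story world, so non-diegetic.
(2) is diegetic: an in-world source (a dog); characters could hear it.
(3) commentary laid over the scene from outside the fiction → non-diegetic.
Sound (4): Solenne's thought-voice: a private mental sound no other character can hear, so meta-diegetic.
Sound (5): the voice is a memory playing only inside Solenne's mind; Ingrid can't hear it, so meta-diegetic.

non-diegetic, diegetic, non-diegetic, meta-diegetic, meta-diegetic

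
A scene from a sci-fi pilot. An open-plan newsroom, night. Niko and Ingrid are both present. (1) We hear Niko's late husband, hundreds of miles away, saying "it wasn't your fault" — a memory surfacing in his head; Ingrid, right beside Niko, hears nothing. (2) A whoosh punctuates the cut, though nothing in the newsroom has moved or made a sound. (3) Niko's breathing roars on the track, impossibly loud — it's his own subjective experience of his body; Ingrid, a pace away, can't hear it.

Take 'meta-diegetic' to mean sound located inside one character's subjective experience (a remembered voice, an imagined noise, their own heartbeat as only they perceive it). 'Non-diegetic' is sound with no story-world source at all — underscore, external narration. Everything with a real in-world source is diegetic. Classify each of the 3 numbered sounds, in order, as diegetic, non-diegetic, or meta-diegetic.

Sound (1): a remembered line, private to Niko — not present in the room, not audible to Ingrid, so meta-diegetic.
(2) is non-diegetic: an editorial stinger — it belongs to the cut, not the story world.
(3) it's Niko's internal bodily sensation rendered as sound; only Niko 'hears' it → meta-diegetic.

meta-diegetic, non-diegetic, meta-diegetic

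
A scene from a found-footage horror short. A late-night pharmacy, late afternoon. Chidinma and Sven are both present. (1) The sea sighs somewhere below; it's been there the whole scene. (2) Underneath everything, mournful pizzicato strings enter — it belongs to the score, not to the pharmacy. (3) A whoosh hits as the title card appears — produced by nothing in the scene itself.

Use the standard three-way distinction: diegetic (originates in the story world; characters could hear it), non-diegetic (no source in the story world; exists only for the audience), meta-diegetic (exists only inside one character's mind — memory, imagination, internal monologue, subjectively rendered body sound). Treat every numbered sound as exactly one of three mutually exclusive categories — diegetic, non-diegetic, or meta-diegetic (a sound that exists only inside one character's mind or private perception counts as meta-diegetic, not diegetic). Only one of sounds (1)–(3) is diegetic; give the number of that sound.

(1) is diegetic: the sea is part of the location's real environment.
Sound (2): score with no on-screen or off-screen source; it exists for the audience alone, so non-diegetic.
(3) is non-diegetic: nothing in the scene produces it; it's an accent added for the audience.
Only (1) is diegetic.

1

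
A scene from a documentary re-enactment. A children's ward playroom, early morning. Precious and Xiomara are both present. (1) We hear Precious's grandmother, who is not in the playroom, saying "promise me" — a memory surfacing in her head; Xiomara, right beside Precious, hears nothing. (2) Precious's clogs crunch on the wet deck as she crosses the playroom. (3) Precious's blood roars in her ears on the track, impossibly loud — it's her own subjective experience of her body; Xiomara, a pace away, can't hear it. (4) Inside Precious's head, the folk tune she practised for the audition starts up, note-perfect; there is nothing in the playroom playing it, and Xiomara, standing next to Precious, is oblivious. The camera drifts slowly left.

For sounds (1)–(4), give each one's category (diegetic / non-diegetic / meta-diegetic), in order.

(1) is meta-diegetic: the voice is a memory playing only inside Precious's mind; Xiomara can't hear it.
(2) it's the physical sound of Precious moving in the space → diegetic.
(3) is meta-diegetic: a subjective body sound — Precious's private perception, inaudible to Xiomara.
Sound (4): it lives in Precious's subjectivity, not in the playroom, so meta-diegetic.

meta-diegetic, diegetic, meta-diegetic, meta-diegetic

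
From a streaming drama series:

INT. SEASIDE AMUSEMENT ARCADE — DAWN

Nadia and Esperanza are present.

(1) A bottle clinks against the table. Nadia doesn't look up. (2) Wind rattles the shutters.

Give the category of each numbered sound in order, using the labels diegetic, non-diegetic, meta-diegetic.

diegetic, diegetic

(1) is diegetic: a bottle is a real object/event in the scene's world.
Sound (2): wind is part of the location's real environment, so diegetic.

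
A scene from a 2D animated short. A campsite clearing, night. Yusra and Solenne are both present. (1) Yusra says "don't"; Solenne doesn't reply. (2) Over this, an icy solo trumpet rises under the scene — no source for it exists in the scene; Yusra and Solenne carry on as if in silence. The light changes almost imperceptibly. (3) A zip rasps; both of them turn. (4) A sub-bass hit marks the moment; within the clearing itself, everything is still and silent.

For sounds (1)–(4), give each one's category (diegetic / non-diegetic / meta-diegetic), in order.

diegetic, non-diegetic, diegetic, non-diegetic

Sound (1): on-screen dialogue — Yusra speaks and Solenne is there to hear, so diegetic.
Sound (2): nothing in the clearing produces it and the characters don't hear it — pure soundtrack, so non-diegetic.
(3) an in-world source (a zip); characters could hear it → diegetic.
Sound (4): nothing in the scene produces it; it's an accent added for the audience, so non-diegetic.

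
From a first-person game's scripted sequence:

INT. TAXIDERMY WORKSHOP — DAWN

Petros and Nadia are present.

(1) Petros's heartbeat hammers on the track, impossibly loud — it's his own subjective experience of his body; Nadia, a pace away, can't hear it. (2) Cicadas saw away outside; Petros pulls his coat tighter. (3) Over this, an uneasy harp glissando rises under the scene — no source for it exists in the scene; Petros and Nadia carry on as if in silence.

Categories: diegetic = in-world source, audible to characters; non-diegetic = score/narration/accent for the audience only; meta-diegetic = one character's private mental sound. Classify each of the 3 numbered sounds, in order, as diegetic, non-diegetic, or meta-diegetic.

(1) a subjective body sound — Petros's private perception, inaudible to Nadia → meta-diegetic.
(2) it's the actual ambient sound of the location → diegetic.
(3) is non-diegetic: nothing in the workshop produces it and the characters don't hear it — pure soundtrack.

meta-diegetic, diegetic, non-diegetic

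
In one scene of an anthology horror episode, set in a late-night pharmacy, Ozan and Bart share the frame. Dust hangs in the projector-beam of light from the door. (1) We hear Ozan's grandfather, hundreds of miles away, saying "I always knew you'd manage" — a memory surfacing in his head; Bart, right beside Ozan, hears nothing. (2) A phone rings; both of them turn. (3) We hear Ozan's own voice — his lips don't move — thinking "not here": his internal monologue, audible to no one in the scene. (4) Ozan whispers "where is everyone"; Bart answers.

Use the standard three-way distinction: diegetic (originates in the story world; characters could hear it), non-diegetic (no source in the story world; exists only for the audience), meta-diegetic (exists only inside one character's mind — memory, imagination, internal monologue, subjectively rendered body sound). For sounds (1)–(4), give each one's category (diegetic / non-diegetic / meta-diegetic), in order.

meta-diegetic, diegetic, meta-diegetic, diegetic

Sound (1): the voice is a memory playing only inside Ozan's mind; Bart can't hear it, so meta-diegetic.
(2) is diegetic: an in-world source (a phone); characters could hear it.
(3) is meta-diegetic: it's Ozan's unspoken thought, heard only by the audience via his subjectivity.
(4) is diegetic: Ozan is a character speaking aloud in the scene.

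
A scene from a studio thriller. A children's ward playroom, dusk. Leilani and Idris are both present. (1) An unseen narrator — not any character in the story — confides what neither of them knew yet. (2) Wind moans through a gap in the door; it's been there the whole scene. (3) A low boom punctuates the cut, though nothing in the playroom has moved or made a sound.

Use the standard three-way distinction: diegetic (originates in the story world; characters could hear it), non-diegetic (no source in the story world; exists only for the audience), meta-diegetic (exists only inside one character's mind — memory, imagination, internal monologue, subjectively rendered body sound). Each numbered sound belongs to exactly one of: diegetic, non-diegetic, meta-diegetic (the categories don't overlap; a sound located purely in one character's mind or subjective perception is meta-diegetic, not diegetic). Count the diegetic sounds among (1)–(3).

(1) external voice-over — not a character, not heard by anyone in the scene → non-diegetic.
(2) is diegetic: wind is part of the location's real environment.
(3) is non-diegetic: an editorial stinger — it belongs to the cut, not the story world.
So 1 of the 3 is diegetic: (2).

1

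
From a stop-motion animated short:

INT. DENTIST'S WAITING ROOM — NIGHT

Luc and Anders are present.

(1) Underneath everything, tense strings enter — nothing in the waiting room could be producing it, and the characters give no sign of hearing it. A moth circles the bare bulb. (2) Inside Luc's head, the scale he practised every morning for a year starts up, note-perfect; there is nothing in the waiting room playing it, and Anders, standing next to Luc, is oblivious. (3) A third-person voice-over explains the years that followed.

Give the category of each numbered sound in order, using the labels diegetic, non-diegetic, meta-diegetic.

(1) score with no on-screen or off-screen source; it exists for the audience alone → non-diegetic.
Sound (2): the music is a memory playing inside Luc's mind alone; no real-world source, Anders can't hear it, so meta-diegetic.
(3) is non-diegetic: commentary laid over the scene from outside the fiction.

non-diegetic, meta-diegetic, non-diegetic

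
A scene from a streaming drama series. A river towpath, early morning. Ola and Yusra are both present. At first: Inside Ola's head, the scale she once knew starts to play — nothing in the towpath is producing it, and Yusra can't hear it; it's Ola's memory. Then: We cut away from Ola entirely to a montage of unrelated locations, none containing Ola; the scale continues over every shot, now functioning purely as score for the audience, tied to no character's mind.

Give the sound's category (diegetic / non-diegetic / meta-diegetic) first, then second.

meta-diegetic, non-diegetic

First: the music lives inside Ola's mind alone; Yusra can't hear it → meta-diegetic.
Second: once it plays over shots Ola isn't in, detached from any character's subjectivity, it's conventional underscore → non-diegetic.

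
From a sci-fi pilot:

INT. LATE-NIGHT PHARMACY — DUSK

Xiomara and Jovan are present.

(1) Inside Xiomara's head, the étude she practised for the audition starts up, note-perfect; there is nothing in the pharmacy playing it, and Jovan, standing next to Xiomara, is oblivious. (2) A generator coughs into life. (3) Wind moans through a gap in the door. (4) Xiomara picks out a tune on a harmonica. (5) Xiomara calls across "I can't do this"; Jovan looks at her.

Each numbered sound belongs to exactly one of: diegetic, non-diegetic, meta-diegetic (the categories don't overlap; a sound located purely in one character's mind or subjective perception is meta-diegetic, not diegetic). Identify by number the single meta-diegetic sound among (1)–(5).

Sound (1): the music is a memory playing inside Xiomara's mind alone; no real-world source, Jovan can't hear it, so meta-diegetic.
(2) is diegetic: the sound comes from a generator physically present in the location.
Sound (3): wind is part of the location's real environment, so diegetic.
(4) is diegetic: a character is playing a harmonica on screen.
(5) Xiomara is a character speaking aloud in the scene → diegetic.
Only (1) is meta-diegetic.

1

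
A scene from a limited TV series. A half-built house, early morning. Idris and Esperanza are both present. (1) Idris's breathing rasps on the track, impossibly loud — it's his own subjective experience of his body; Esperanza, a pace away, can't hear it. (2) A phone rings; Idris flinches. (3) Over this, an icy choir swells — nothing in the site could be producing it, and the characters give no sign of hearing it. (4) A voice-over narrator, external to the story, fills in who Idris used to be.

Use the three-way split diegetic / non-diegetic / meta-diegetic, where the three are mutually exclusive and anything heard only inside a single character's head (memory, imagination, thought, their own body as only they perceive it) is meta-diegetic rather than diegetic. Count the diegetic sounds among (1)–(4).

(1) is meta-diegetic: point-of-audition from inside Idris's body; not a sound in the room.
Sound (2): a phone is a real object/event in the scene's world, so diegetic.
Sound (3): it has no source in the story world and no character can hear it — it's underscore, so non-diegetic.
(4) is non-diegetic: external voice-over — not a character, not heard by anyone in the scene.
Diegetic: (2) — that's 1.

1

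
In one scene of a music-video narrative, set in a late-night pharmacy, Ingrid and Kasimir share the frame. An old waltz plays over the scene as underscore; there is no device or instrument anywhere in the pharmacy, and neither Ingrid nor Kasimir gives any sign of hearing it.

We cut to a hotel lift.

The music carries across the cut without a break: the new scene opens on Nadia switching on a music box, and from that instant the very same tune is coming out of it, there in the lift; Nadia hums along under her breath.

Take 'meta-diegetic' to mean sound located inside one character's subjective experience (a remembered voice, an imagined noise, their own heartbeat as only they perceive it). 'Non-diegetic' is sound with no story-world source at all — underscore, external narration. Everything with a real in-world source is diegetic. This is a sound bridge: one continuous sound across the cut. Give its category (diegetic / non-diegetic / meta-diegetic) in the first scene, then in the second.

Scene one: there's no in-world source anywhere and no character hears it — underscore for the audience only → non-diegetic.
Scene two: once Nadia turns on a music box, the music has a real source in the story world and Nadia reacts to it → diegetic.

non-diegetic, diegetic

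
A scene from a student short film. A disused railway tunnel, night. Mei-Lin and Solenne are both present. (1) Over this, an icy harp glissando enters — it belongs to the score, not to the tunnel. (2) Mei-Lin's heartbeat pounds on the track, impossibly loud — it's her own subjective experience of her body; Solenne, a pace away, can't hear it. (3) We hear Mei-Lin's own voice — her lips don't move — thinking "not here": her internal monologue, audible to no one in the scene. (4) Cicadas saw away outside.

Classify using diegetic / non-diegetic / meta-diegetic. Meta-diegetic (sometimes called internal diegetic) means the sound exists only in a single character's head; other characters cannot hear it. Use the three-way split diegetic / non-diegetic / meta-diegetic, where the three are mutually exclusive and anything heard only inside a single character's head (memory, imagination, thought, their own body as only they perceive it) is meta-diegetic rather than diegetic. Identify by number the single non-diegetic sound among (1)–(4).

1

(1) score with no on-screen or off-screen source; it exists for the audience alone → non-diegetic.
(2) is meta-diegetic: a subjective body sound — Mei-Lin's private perception, inaudible to Solenne.
Sound (3): internal monologue — inside Mei-Lin's mind, not spoken into the scene, so meta-diegetic.
(4) ambient/room sound belonging to the story's physical space → diegetic.
Only (1) is non-diegetic.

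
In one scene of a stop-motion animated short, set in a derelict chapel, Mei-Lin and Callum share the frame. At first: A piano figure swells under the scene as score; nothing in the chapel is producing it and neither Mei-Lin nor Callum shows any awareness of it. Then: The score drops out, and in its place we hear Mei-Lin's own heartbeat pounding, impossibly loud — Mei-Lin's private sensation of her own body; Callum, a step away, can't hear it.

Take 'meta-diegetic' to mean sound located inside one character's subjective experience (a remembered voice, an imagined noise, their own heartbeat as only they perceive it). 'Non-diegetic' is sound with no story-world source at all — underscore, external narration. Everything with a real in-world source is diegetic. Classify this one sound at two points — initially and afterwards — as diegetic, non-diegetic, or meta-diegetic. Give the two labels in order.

non-diegetic, meta-diegetic

Initially: underscore with no in-world source, inaudible to the characters → non-diegetic.
Afterwards: the body sound is Mei-Lin's subjective perception alone — Callum can't hear it → meta-diegetic.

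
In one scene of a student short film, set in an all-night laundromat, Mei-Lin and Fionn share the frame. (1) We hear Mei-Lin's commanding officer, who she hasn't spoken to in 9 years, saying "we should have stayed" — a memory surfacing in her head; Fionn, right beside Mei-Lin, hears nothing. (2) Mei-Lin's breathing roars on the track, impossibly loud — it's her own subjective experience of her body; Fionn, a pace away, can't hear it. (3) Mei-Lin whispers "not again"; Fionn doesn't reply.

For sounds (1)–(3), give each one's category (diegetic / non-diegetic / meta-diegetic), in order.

meta-diegetic, meta-diegetic, diegetic

(1) is meta-diegetic: the voice is a memory playing only inside Mei-Lin's mind; Fionn can't hear it.
(2) point-of-audition from inside Mei-Lin's body; not a sound in the room → meta-diegetic.
Sound (3): Mei-Lin is a character speaking aloud in the scene, so diegetic.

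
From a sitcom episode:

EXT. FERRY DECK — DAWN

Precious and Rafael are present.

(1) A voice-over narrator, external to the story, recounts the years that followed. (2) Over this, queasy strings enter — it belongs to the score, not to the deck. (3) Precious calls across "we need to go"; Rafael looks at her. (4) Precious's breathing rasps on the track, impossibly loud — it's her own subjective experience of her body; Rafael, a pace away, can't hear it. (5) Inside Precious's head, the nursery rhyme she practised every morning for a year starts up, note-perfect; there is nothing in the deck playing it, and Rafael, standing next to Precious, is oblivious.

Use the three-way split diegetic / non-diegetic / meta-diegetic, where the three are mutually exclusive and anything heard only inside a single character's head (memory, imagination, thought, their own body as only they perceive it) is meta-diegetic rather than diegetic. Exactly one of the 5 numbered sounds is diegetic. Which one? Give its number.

3

Sound (1): external voice-over — not a character, not heard by anyone in the scene, so non-diegetic.
(2) nothing in the deck produces it and the characters don't hear it — pure soundtrack → non-diegetic.
Sound (3): spoken by a character present in the story world, so diegetic.
(4) it's Precious's internal bodily sensation rendered as sound; only Precious 'hears' it → meta-diegetic.
(5) remembered music, private to Precious — Rafael is oblivious because it isn't in the room → meta-diegetic.
Only (3) is diegetic.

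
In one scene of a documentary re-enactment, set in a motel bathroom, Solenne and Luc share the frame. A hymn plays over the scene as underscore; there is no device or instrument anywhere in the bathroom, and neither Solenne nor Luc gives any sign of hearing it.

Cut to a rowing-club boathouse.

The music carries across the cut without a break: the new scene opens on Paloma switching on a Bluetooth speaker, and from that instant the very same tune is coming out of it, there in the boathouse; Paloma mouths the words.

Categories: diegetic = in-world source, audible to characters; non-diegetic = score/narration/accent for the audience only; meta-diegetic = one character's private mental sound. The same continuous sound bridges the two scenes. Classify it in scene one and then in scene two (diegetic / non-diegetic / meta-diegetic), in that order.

non-diegetic, diegetic

Scene one: there's no in-world source anywhere and no character hears it — underscore for the audience only → non-diegetic.
Scene two: once Paloma turns on a Bluetooth speaker, the music has a real source in the story world and Paloma reacts to it → diegetic.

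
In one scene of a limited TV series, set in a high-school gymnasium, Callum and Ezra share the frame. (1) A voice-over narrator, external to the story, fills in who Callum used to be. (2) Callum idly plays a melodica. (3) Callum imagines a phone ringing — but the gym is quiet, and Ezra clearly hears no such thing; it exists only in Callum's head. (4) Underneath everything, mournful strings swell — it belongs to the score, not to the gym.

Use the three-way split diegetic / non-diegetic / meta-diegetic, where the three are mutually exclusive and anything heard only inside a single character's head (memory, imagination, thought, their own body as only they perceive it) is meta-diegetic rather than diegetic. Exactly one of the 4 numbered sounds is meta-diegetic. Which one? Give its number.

3

(1) is non-diegetic: commentary laid over the scene from outside the fiction.
Sound (2): a character is playing a melodica on screen, so diegetic.
(3) is meta-diegetic: the sound is imagined by Callum; nothing in the story world is producing it and Ezra can't hear it.
(4) is non-diegetic: nothing in the gym produces it and the characters don't hear it — pure soundtrack.
Only (3) is meta-diegetic.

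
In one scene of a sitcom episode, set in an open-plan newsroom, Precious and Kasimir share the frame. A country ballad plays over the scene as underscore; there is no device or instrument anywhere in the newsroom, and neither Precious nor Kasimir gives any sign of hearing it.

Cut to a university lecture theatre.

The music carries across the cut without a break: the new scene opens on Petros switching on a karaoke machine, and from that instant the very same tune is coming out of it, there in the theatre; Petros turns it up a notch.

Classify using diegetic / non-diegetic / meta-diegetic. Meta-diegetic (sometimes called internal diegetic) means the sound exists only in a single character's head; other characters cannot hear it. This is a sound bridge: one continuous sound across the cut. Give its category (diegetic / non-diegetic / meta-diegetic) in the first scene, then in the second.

non-diegetic, diegetic

Scene one: there's no in-world source anywhere and no character hears it — underscore for the audience only → non-diegetic.
Scene two: once Petros turns on a karaoke machine, the music has a real source in the story world and Petros reacts to it → diegetic.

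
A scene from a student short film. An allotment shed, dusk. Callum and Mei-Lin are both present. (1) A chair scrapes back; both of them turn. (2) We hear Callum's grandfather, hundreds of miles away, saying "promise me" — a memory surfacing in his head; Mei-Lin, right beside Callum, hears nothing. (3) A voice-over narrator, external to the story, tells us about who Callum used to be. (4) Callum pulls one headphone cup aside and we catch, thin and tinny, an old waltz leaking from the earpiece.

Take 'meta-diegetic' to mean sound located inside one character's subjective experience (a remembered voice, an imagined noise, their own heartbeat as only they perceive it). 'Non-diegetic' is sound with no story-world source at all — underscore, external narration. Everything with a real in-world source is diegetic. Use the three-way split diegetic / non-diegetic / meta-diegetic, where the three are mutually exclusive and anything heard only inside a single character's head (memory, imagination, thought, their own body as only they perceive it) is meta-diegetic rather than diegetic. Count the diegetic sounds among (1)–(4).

Sound (1): an in-world source (a chair); characters could hear it, so diegetic.
(2) is meta-diegetic: the voice is a memory playing only inside Callum's mind; Mei-Lin can't hear it.
Sound (3): commentary laid over the scene from outside the fiction, so non-diegetic.
(4) is diegetic: the earpiece is a real device on Callum's head — source music.
So 2 of the 4 are diegetic: (1), (4).

2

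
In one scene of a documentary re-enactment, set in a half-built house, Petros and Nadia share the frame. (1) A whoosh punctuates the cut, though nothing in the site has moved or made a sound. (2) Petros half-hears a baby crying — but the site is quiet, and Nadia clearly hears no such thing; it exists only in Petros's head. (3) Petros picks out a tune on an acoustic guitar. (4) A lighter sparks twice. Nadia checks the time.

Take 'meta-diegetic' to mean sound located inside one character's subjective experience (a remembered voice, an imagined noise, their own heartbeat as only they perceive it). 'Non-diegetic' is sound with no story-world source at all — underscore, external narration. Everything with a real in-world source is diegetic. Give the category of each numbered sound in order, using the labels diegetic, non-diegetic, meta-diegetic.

non-diegetic, meta-diegetic, diegetic, diegetic

(1) it's a sound-design accent with no in-world source; no one in the scene can hear it → non-diegetic.
(2) subjective to Petros: the site is silent and Nadia hears nothing → meta-diegetic.
(3) is diegetic: a character is playing an acoustic guitar on screen.
Sound (4): the sound comes from a lighter physically present in the location, so diegetic.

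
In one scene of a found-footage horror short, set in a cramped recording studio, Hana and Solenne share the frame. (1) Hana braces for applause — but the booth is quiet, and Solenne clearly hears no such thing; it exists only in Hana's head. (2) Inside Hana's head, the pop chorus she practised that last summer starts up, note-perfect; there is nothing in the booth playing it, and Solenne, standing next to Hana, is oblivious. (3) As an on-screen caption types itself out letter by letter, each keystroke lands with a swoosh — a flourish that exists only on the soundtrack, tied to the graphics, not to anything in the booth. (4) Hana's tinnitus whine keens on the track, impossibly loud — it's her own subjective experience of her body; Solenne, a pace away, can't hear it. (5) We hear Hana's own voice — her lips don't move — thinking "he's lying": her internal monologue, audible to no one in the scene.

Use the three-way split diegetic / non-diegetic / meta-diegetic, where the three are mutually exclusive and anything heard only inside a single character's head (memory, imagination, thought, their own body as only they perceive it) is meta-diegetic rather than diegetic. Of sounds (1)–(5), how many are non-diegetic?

1

(1) Hana alone 'hears' it — an imagined sound, not present in the space → meta-diegetic.
(2) remembered music, private to Hana — Solenne is oblivious because it isn't in the room → meta-diegetic.
(3) is non-diegetic: sound married to a title/caption — outside the diegesis by definition.
(4) point-of-audition from inside Hana's body; not a sound in the room → meta-diegetic.
(5) is meta-diegetic: Hana's thought-voice: a private mental sound no other character can hear.
So 1 of the 5 is non-diegetic: (3).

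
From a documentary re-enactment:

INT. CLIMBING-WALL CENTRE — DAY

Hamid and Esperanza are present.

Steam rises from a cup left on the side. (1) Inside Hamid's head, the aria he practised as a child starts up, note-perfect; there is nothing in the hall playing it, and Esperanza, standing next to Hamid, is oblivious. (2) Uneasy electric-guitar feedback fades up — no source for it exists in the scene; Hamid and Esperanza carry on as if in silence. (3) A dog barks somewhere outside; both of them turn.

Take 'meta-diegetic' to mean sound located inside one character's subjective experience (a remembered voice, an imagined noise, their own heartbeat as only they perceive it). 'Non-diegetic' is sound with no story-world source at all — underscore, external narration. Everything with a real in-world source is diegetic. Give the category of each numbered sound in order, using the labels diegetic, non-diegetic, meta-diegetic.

meta-diegetic, non-diegetic, diegetic

Sound (1): the music is a memory playing inside Hamid's mind alone; no real-world source, Esperanza can't hear it, so meta-diegetic.
Sound (2): score with no on-screen or off-screen source; it exists for the audience alone, so non-diegetic.
(3) a dog is a real object/event in the scene's world → diegetic.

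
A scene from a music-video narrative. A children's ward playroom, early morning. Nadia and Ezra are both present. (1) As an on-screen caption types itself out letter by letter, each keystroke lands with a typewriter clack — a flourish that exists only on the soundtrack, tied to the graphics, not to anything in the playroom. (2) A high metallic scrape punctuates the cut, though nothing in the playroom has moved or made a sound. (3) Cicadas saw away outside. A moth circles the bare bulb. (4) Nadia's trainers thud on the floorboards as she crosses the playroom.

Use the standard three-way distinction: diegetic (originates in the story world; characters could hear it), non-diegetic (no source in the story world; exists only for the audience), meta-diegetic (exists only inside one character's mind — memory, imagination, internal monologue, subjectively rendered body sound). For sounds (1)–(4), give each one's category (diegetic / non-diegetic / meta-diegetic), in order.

non-diegetic, non-diegetic, diegetic, diegetic

(1) is non-diegetic: it accompanies on-screen graphics, not anything inside the story world.
(2) is non-diegetic: it's a sound-design accent with no in-world source; no one in the scene can hear it.
(3) it's the actual ambient sound of the location → diegetic.
Sound (4): a character's body making contact with the set — an in-world sound, so diegetic.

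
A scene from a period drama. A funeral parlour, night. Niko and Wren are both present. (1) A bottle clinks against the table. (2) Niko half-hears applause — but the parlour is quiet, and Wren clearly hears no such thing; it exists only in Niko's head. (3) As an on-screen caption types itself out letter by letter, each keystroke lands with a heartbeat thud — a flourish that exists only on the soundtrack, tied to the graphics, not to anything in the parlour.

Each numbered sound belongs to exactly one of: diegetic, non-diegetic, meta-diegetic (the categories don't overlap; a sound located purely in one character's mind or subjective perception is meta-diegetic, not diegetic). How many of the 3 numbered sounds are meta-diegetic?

1

(1) an in-world source (a bottle); characters could hear it → diegetic.
Sound (2): the sound is imagined by Niko; nothing in the story world is producing it and Wren can't hear it, so meta-diegetic.
(3) is non-diegetic: the caption isn't part of the story world, so neither is the sound tied to it.
Meta-diegetic: (2) — that's 1.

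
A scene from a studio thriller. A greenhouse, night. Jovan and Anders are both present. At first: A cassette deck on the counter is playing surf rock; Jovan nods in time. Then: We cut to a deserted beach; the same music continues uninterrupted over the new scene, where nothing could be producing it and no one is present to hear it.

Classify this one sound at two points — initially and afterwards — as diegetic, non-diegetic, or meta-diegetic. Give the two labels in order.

diegetic, non-diegetic

Initially: a cassette deck is a real in-scene source and Jovan reacts to it → diegetic.
Afterwards: there is no longer any in-world source and no one can hear it — it has become underscore → non-diegetic.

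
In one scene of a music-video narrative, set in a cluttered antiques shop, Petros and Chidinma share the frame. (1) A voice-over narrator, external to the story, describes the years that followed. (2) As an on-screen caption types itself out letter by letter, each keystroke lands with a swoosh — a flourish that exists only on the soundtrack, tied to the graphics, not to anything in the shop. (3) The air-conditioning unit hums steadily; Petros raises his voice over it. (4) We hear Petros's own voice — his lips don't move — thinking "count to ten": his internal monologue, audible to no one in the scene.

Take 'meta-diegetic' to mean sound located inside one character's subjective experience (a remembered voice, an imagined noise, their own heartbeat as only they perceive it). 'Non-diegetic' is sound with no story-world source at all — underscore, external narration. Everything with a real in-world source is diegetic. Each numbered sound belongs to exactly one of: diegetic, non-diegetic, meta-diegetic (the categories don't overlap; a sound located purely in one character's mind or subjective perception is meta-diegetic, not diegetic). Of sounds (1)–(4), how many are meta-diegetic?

1

(1) is non-diegetic: external voice-over — not a character, not heard by anyone in the scene.
(2) is non-diegetic: sound married to a title/caption — outside the diegesis by definition.
(3) the air-conditioning unit is part of the location's real environment → diegetic.
(4) it's Petros's unspoken thought, heard only by the audience via his subjectivity → meta-diegetic.
So 1 of the 4 is meta-diegetic: (4).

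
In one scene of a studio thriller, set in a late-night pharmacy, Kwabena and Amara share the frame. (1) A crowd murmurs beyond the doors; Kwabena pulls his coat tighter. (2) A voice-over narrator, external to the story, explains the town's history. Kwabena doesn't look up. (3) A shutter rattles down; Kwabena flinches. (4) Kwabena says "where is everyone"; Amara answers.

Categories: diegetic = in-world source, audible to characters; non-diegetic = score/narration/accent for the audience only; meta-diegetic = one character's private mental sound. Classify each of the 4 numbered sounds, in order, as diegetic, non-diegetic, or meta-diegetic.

(1) is diegetic: a crowd is part of the location's real environment.
Sound (2): the narrator exists outside the story world, addressing only the audience, so non-diegetic.
Sound (3): an in-world source (a shutter); characters could hear it, so diegetic.
(4) is diegetic: Kwabena is a character speaking aloud in the scene.

diegetic, non-diegetic, diegetic, diegetic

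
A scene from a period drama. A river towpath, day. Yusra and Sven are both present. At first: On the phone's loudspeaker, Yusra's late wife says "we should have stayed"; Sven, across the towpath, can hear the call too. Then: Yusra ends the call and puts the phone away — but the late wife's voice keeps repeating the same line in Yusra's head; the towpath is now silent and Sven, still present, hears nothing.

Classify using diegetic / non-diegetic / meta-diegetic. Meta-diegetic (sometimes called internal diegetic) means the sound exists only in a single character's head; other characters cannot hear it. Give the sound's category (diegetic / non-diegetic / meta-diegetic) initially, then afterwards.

Initially: the loudspeaker is an in-world source; both Yusra and Sven hear the call → diegetic.
Afterwards: with the phone off, the voice continues only as Yusra's private mental replay — Sven can't hear it → meta-diegetic.

diegetic, meta-diegetic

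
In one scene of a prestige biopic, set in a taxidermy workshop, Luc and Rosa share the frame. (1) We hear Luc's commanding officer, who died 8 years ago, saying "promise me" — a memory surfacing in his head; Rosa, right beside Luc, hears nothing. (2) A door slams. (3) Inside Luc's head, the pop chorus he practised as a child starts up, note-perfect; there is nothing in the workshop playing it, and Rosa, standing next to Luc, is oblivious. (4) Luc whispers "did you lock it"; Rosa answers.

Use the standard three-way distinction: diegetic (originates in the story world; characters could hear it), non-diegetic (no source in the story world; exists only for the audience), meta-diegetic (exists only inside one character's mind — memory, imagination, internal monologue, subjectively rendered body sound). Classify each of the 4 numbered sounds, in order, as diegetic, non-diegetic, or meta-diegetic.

meta-diegetic, diegetic, meta-diegetic, diegetic

(1) a remembered line, private to Luc — not present in the room, not audible to Rosa → meta-diegetic.
(2) is diegetic: an in-world source (a door); characters could hear it.
(3) the music is a memory playing inside Luc's mind alone; no real-world source, Rosa can't hear it → meta-diegetic.
(4) is diegetic: on-screen dialogue — Luc speaks and Rosa is there to hear.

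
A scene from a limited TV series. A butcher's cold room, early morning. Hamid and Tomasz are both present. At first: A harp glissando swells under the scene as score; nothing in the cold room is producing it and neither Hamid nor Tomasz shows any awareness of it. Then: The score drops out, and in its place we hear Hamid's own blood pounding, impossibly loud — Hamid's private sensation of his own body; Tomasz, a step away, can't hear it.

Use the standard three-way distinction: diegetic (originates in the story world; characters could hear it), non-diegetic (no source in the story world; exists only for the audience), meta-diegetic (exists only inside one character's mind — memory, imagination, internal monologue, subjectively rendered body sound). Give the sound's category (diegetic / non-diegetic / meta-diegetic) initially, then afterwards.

non-diegetic, meta-diegetic

Initially: underscore with no in-world source, inaudible to the characters → non-diegetic.
Afterwards: the body sound is Hamid's subjective perception alone — Tomasz can't hear it → meta-diegetic.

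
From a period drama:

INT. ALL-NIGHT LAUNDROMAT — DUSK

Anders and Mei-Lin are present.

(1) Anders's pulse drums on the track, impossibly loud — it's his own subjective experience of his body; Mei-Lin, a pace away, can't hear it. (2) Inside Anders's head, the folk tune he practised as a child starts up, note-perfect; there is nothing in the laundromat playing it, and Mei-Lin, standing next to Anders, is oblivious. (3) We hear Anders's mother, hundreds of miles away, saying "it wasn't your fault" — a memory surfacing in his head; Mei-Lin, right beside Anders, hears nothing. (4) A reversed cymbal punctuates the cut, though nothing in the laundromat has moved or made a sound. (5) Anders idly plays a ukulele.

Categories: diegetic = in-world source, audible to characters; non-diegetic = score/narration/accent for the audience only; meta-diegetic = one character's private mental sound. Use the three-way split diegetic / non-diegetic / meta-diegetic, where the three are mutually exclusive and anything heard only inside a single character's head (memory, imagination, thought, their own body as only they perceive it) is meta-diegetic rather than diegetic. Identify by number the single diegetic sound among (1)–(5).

5

(1) point-of-audition from inside Anders's body; not a sound in the room → meta-diegetic.
(2) is meta-diegetic: the music is a memory playing inside Anders's mind alone; no real-world source, Mei-Lin can't hear it.
Sound (3): a remembered line, private to Anders — not present in the room, not audible to Mei-Lin, so meta-diegetic.
Sound (4): an editorial stinger — it belongs to the cut, not the story world, so non-diegetic.
(5) a character is playing a ukulele on screen → diegetic.
Only (5) is diegetic.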